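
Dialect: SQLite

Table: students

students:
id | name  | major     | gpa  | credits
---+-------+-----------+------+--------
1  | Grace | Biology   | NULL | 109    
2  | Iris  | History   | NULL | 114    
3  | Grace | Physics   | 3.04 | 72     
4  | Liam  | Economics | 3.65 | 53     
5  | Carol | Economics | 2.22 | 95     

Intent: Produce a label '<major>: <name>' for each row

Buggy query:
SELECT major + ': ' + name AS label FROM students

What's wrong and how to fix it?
Bug: SQLite uses || for string concatenation; + coerces text to numbers (yielding 0)

Fix: Replace + with || to concatenate text

Corrected query:
SELECT major || ': ' || name AS label FROM students

Result:
label           
----------------
Biology: Grace  
History: Iris   
Physics: Grace  
Economics: Liam 
Economics: Carol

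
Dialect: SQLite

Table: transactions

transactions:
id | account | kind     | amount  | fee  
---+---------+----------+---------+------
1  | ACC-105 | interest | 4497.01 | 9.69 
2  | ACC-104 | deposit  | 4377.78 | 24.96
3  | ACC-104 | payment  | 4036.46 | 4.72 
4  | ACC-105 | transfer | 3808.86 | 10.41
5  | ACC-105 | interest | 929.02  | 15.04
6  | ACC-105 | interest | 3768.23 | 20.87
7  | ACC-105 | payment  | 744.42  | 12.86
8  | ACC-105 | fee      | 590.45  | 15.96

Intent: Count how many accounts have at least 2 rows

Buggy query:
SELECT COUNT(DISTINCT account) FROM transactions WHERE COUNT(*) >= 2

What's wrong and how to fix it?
Bug: COUNT(*) cannot appear in WHERE; the per-group count doesn't exist yet

Fix: Use a subquery that GROUPs and filters with HAVING, then count its rows

Corrected query:
SELECT COUNT(*) FROM (SELECT account FROM transactions GROUP BY account HAVING COUNT(*) >= 2)

Result:
COUNT(*)
--------
2       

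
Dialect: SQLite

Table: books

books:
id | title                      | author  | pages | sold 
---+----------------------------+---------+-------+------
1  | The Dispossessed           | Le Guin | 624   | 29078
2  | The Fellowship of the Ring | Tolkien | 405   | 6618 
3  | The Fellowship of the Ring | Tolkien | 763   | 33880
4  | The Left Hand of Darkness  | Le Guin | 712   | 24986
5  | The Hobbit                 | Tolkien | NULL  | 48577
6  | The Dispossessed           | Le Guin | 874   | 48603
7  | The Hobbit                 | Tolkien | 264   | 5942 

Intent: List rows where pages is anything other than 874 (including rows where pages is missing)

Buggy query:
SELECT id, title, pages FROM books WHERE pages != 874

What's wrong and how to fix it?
Bug: 'pages != 874' is unknown when pages is NULL, so NULL rows are silently excluded

Fix: Handle NULL separately with IS NULL alongside the inequality

Corrected query:
SELECT id, title, pages FROM books WHERE pages != 874 OR pages IS NULL

Result:
id | title                      | pages
---+----------------------------+------
1  | The Dispossessed           | 624  
2  | The Fellowship of the Ring | 405  
3  | The Fellowship of the Ring | 763  
4  | The Left Hand of Darkness  | 712  
5  | The Hobbit                 | NULL 
7  | The Hobbit                 | 264  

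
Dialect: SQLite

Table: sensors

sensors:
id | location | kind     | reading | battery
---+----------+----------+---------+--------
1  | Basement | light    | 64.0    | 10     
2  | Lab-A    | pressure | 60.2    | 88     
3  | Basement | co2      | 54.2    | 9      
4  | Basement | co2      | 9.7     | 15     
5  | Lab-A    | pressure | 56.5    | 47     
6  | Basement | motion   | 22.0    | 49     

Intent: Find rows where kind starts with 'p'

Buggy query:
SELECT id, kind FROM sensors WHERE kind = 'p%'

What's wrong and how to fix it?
Bug: Wildcards only work with LIKE; '=' treats '%' as a literal character

Fix: Replace '=' with LIKE so 'p%' is treated as a pattern

Corrected query:
SELECT id, kind FROM sensors WHERE kind LIKE 'p%'

Result:
id | kind    
---+---------
2  | pressure
5  | pressure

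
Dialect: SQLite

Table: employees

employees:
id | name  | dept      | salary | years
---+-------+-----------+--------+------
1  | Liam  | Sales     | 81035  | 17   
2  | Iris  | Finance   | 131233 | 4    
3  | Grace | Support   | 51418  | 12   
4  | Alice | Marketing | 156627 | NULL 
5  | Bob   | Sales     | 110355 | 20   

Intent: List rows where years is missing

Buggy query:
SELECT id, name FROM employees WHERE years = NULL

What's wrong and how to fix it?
Bug: Comparing to NULL with '=' never matches; NULL = NULL is unknown, not true

Fix: Use IS NULL to test for NULL

Corrected query:
SELECT id, name FROM employees WHERE years IS NULL

Result:
id | name 
---+------
4  | Alice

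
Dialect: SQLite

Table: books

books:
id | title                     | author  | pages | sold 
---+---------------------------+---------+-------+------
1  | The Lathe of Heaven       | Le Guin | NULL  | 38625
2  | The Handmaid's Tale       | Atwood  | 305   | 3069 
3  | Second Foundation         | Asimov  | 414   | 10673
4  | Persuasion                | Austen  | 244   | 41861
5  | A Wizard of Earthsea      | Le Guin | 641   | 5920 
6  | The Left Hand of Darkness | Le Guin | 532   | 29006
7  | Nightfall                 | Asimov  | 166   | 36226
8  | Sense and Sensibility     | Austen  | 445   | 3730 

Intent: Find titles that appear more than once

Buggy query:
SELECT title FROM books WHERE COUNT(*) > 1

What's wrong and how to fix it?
Bug: WHERE can't reference COUNT(*); aggregates are computed after WHERE

Fix: GROUP BY title, then filter groups with HAVING COUNT(*) > 1

Corrected query:
SELECT title FROM books GROUP BY title HAVING COUNT(*) > 1

Result:
(no rows)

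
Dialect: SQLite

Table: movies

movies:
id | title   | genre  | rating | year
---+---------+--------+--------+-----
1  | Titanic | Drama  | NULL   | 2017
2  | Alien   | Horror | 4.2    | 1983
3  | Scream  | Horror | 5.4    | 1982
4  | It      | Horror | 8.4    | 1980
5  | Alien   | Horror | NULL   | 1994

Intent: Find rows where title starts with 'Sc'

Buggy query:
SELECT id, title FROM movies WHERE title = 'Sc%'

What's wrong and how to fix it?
Bug: '=' compares the literal string including the % character; pattern matching needs LIKE

Fix: Use LIKE for wildcard pattern matching

Corrected query:
SELECT id, title FROM movies WHERE title LIKE 'Sc%'

Result:
id | title 
---+-------
3  | Scream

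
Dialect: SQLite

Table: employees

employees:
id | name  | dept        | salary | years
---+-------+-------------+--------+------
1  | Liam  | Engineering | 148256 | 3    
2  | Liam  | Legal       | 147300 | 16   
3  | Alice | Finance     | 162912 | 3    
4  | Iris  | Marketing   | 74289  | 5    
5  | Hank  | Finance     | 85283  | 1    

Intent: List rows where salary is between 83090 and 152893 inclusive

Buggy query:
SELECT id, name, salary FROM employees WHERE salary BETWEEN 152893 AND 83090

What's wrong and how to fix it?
Bug: BETWEEN expects the lower bound first; with 152893 AND 83090 the range is empty

Fix: Write BETWEEN 83090 AND 152893

Corrected query:
SELECT id, name, salary FROM employees WHERE salary BETWEEN 83090 AND 152893

Result:
id | name | salary
---+------+-------
1  | Liam | 148256
2  | Liam | 147300
5  | Hank | 85283 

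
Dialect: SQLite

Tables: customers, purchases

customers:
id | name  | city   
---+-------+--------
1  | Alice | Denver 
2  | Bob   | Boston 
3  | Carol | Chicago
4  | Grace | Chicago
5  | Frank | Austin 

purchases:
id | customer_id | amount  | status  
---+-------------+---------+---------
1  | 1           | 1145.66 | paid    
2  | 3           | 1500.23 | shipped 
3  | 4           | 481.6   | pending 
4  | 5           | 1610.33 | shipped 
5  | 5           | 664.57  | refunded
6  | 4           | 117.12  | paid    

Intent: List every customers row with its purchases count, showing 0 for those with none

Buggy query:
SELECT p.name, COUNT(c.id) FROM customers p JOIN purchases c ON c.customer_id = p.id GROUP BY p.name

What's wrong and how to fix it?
Bug: An inner join excludes parents with zero children

Fix: Switch to LEFT JOIN to retain unmatched parent rows

Corrected query:
SELECT p.name, COUNT(c.id) FROM customers p LEFT JOIN purchases c ON c.customer_id = p.id GROUP BY p.name

Result:
name  | COUNT(c.id)
------+------------
Alice | 1          
Bob   | 0          
Carol | 1          
Frank | 2          
Grace | 2          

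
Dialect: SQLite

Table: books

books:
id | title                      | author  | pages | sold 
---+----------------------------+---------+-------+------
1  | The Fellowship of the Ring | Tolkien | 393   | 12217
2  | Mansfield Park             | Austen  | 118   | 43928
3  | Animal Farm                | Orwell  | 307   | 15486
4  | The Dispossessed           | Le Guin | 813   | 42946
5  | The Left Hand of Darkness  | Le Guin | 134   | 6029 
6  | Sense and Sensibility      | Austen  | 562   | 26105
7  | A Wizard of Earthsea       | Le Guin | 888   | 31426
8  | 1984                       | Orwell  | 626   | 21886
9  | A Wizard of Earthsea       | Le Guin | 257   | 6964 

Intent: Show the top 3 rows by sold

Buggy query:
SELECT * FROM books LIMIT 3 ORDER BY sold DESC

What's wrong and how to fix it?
Bug: ORDER BY cannot follow LIMIT; LIMIT is the final clause

Fix: Swap the clauses: ORDER BY first, then LIMIT

Corrected query:
SELECT * FROM books ORDER BY sold DESC LIMIT 3

Result:
id | title                | author  | pages | sold 
---+----------------------+---------+-------+------
2  | Mansfield Park       | Austen  | 118   | 43928
4  | The Dispossessed     | Le Guin | 813   | 42946
7  | A Wizard of Earthsea | Le Guin | 888   | 31426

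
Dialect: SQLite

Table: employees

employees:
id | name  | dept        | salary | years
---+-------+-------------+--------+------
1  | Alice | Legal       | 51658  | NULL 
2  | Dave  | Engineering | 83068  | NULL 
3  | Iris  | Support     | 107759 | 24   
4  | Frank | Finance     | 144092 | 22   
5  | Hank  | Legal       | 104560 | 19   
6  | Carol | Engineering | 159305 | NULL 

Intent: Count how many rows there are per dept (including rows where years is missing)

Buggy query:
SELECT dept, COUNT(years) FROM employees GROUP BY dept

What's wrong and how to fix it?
Bug: COUNT(column) counts non-NULL values only; rows with NULL years aren't counted

Fix: Use COUNT(*) to count all rows regardless of NULL

Corrected query:
SELECT dept, COUNT(*) FROM employees GROUP BY dept

Result:
dept        | COUNT(*)
------------+---------
Engineering | 2       
Finance     | 1       
Legal       | 2       
Support     | 1       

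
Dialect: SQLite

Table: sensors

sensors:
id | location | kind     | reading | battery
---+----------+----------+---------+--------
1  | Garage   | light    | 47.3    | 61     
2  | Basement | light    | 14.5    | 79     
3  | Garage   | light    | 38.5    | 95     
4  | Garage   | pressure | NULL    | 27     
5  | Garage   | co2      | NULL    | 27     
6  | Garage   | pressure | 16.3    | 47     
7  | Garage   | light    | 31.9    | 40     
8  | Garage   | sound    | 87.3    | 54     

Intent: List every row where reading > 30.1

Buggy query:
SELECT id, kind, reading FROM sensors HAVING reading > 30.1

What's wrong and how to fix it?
Bug: This is a non-aggregate query (no GROUP BY, no aggregates), so in SQLite the HAVING clause is invalid here; a row-level condition belongs in WHERE

Fix: Use WHERE for row-level filtering

Corrected query:
SELECT id, kind, reading FROM sensors WHERE reading > 30.1

Result:
id | kind  | reading
---+-------+--------
1  | light | 47.3   
3  | light | 38.5   
7  | light | 31.9   
8  | sound | 87.3   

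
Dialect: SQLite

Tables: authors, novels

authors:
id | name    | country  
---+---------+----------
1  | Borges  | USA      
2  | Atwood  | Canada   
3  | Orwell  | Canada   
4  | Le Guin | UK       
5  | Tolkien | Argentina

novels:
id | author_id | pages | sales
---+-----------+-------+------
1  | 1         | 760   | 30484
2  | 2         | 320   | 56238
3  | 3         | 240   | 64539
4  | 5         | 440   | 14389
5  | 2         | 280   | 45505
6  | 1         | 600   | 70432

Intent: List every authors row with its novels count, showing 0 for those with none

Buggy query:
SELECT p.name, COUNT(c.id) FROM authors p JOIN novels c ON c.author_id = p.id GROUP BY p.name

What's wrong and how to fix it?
Bug: An inner join excludes parents with zero children

Fix: Switch to LEFT JOIN to retain unmatched parent rows

Corrected query:
SELECT p.name, COUNT(c.id) FROM authors p LEFT JOIN novels c ON c.author_id = p.id GROUP BY p.name

Result:
name    | COUNT(c.id)
--------+------------
Atwood  | 2          
Borges  | 2          
Le Guin | 0          
Orwell  | 1          
Tolkien | 1          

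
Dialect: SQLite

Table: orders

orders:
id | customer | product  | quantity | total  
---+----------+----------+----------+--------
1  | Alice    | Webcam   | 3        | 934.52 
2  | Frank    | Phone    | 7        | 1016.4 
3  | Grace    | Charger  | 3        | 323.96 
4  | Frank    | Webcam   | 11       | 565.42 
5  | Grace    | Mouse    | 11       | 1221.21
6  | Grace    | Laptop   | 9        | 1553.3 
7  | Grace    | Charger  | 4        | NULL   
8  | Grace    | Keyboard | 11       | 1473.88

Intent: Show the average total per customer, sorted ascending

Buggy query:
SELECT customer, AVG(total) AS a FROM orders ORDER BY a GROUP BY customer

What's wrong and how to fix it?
Bug: GROUP BY must precede ORDER BY

Fix: Reorder: SELECT … FROM … GROUP BY … ORDER BY …

Corrected query:
SELECT customer, AVG(total) AS a FROM orders GROUP BY customer ORDER BY a

Result:
customer | a        
---------+----------
Frank    | 790.91   
Alice    | 934.52   
Grace    | 1143.0875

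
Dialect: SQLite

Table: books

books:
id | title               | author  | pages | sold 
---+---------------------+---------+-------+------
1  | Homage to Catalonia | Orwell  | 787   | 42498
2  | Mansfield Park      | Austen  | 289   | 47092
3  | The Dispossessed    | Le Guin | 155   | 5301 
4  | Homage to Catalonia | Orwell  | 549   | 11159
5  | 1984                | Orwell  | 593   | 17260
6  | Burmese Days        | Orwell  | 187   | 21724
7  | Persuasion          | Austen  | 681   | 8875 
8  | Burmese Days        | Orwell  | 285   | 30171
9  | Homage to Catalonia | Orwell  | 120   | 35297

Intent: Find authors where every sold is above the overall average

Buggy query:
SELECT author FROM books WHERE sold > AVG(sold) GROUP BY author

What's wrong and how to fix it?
Bug: AVG() is an aggregate; it can't sit directly in WHERE

Fix: Use a subquery for AVG and a HAVING MIN(...) filter so the condition holds for every row in the group

Corrected query:
SELECT author FROM books GROUP BY author HAVING MIN(sold) > (SELECT AVG(sold) FROM books)

Result:
(no rows)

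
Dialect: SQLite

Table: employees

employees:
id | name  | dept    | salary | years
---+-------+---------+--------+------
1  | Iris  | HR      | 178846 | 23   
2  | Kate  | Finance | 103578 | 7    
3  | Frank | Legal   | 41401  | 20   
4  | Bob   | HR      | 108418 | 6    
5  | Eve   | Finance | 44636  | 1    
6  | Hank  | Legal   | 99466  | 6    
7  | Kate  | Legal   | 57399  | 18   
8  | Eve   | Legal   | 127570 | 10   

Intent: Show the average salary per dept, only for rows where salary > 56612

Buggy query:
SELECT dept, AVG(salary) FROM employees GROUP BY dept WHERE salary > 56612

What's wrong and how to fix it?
Bug: Row-level WHERE must come before GROUP BY in the clause order

Fix: Move the WHERE clause before GROUP BY

Corrected query:
SELECT dept, AVG(salary) FROM employees WHERE salary > 56612 GROUP BY dept

Result:
dept    | AVG(salary) 
--------+-------------
Finance | 103578      
HR      | 143632      
Legal   | 94811.666667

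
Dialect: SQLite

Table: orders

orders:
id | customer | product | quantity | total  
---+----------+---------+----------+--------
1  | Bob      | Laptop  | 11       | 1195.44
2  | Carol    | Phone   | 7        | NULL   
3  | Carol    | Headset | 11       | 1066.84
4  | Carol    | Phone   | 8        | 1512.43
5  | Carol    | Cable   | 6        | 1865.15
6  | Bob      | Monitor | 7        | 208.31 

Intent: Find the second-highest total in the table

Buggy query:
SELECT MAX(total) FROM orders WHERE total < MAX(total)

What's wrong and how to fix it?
Bug: The inner MAX is an aggregate inside WHERE, which is not allowed

Fix: Compute the overall MAX in a subquery, then take MAX of rows below it

Corrected query:
SELECT MAX(total) FROM orders WHERE total < (SELECT MAX(total) FROM orders)

Result:
MAX(total)
----------
1512.43   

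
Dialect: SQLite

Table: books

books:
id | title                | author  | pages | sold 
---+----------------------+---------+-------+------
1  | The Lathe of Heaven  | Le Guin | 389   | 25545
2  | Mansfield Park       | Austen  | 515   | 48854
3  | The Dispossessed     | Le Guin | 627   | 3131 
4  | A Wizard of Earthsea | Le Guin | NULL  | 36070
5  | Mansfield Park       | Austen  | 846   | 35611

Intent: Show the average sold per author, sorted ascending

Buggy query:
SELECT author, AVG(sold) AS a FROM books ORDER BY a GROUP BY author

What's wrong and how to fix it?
Bug: GROUP BY must precede ORDER BY

Fix: Move ORDER BY to the end, after GROUP BY

Corrected query:
SELECT author, AVG(sold) AS a FROM books GROUP BY author ORDER BY a

Result:
author  | a      
--------+--------
Le Guin | 21582  
Austen  | 42232.5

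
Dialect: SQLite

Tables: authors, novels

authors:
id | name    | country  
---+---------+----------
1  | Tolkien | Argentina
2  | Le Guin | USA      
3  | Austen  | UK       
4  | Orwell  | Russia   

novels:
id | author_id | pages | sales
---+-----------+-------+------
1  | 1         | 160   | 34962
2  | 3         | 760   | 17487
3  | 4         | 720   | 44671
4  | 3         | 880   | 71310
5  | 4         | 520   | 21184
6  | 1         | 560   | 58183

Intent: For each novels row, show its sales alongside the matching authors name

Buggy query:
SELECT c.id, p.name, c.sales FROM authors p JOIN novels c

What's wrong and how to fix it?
Bug: JOIN with no ON clause produces a cartesian product; every novels row pairs with every authors row

Fix: Specify the join condition linking the foreign key to the parent id

Corrected query:
SELECT c.id, p.name, c.sales FROM authors p JOIN novels c ON c.author_id = p.id

Result:
id | name    | sales
---+---------+------
1  | Tolkien | 34962
2  | Austen  | 17487
3  | Orwell  | 44671
4  | Austen  | 71310
5  | Orwell  | 21184
6  | Tolkien | 58183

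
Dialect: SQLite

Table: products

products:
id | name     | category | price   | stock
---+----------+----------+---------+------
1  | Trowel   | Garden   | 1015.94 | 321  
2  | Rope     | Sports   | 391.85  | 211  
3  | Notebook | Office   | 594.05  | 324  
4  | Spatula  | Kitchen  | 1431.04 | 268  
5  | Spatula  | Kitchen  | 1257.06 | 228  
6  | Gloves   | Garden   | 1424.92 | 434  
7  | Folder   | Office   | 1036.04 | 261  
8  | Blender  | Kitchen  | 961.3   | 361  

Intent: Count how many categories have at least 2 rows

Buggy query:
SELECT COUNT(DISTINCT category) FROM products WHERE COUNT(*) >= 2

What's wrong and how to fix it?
Bug: COUNT(*) cannot appear in WHERE; the per-group count doesn't exist yet

Fix: Use a subquery that GROUPs and filters with HAVING, then count its rows

Corrected query:
SELECT COUNT(*) FROM (SELECT category FROM products GROUP BY category HAVING COUNT(*) >= 2)

Result:
COUNT(*)
--------
3       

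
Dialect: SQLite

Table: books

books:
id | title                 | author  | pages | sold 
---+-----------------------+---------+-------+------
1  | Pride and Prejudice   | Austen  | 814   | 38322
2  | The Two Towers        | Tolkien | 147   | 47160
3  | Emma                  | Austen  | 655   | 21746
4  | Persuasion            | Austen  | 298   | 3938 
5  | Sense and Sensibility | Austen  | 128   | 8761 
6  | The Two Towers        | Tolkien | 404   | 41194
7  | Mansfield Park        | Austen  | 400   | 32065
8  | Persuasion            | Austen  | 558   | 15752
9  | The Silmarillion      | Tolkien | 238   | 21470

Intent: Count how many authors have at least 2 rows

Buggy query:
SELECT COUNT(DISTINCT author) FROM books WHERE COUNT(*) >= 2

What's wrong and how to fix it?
Bug: WHERE filters individual rows, not groups, so a group-level COUNT is invalid there

Fix: Use a subquery that GROUPs and filters with HAVING, then count its rows

Corrected query:
SELECT COUNT(*) FROM (SELECT author FROM books GROUP BY author HAVING COUNT(*) >= 2)

Result:
COUNT(*)
--------
2       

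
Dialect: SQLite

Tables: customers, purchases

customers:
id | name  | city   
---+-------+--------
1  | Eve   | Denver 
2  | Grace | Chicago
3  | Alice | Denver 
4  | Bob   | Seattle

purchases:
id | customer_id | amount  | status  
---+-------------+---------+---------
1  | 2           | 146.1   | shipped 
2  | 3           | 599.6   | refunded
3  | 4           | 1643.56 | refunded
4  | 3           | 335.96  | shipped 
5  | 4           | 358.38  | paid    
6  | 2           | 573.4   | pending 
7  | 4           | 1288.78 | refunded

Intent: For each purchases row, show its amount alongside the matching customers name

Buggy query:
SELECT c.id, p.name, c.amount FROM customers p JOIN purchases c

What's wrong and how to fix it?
Bug: Missing join condition: each purchases row is matched to all customers rows instead of just its own

Fix: Specify the join condition linking the foreign key to the parent id

Corrected query:
SELECT c.id, p.name, c.amount FROM customers p JOIN purchases c ON c.customer_id = p.id

Result:
id | name  | amount 
---+-------+--------
1  | Grace | 146.1  
2  | Alice | 599.6  
3  | Bob   | 1643.56
4  | Alice | 335.96 
5  | Bob   | 358.38 
6  | Grace | 573.4  
7  | Bob   | 1288.78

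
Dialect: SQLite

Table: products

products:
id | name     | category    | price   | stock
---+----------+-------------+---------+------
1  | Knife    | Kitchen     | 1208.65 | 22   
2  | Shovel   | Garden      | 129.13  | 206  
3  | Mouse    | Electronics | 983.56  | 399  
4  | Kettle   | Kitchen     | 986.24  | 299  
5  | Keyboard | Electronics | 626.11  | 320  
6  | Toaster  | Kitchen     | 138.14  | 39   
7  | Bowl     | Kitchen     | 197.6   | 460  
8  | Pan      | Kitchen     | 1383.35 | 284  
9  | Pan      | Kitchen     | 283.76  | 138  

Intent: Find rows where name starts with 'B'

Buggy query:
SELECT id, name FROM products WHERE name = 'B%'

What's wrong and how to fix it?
Bug: Wildcards only work with LIKE; '=' treats '%' as a literal character

Fix: Use LIKE for wildcard pattern matching

Corrected query:
SELECT id, name FROM products WHERE name LIKE 'B%'

Result:
id | name
---+-----
7  | Bowl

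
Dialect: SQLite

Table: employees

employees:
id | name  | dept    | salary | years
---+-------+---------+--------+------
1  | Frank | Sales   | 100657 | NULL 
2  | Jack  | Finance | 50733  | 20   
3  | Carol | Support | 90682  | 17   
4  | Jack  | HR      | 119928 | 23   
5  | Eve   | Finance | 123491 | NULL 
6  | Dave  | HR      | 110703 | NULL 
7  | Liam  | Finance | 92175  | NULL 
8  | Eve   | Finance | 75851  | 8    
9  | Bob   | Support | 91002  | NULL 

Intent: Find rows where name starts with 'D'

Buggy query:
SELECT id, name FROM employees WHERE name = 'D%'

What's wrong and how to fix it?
Bug: Wildcards only work with LIKE; '=' treats '%' as a literal character

Fix: Use LIKE for wildcard pattern matching

Corrected query:
SELECT id, name FROM employees WHERE name LIKE 'D%'

Result:
id | name
---+-----
6  | Dave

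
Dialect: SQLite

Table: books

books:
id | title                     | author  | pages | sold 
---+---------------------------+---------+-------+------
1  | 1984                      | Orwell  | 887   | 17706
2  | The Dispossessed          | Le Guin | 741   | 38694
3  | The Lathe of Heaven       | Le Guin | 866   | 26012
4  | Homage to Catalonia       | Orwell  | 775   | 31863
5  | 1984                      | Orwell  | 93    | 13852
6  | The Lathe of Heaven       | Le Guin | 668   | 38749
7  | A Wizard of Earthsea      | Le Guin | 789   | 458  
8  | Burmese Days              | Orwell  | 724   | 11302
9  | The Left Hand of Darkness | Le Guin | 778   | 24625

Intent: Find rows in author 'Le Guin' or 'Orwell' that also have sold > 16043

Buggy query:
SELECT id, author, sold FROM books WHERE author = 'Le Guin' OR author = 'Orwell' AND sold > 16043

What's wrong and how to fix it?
Bug: Without parentheses, AND is evaluated before OR, so the sold filter only applies to the 'Orwell' branch

Fix: Add parentheses around the OR so the AND applies to both alternatives

Corrected query:
SELECT id, author, sold FROM books WHERE (author = 'Le Guin' OR author = 'Orwell') AND sold > 16043

Result:
id | author  | sold 
---+---------+------
1  | Orwell  | 17706
2  | Le Guin | 38694
3  | Le Guin | 26012
4  | Orwell  | 31863
6  | Le Guin | 38749
9  | Le Guin | 24625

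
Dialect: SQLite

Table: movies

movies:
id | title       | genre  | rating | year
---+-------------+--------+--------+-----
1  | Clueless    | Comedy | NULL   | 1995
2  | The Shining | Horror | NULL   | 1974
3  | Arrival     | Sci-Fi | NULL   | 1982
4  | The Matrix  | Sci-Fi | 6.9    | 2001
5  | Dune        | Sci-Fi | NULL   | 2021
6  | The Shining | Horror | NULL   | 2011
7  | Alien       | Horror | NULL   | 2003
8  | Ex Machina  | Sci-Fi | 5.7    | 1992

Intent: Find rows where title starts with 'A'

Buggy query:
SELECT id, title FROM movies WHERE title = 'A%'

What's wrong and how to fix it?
Bug: '=' compares the literal string including the % character; pattern matching needs LIKE

Fix: Use LIKE for wildcard pattern matching

Corrected query:
SELECT id, title FROM movies WHERE title LIKE 'A%'

Result:
id | title  
---+--------
3  | Arrival
7  | Alien  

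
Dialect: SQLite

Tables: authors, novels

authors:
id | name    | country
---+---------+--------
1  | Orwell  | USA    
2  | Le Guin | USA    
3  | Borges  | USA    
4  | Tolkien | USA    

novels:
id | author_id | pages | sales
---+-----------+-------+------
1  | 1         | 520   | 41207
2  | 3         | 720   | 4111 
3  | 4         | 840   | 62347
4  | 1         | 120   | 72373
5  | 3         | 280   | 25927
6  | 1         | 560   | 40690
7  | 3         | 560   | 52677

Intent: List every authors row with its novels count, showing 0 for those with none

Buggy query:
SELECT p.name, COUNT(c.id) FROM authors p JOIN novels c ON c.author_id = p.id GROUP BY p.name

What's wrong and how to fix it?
Bug: INNER JOIN drops authors rows that have no matching novels rows

Fix: Switch to LEFT JOIN to retain unmatched parent rows

Corrected query:
SELECT p.name, COUNT(c.id) FROM authors p LEFT JOIN novels c ON c.author_id = p.id GROUP BY p.name

Result:
name    | COUNT(c.id)
--------+------------
Borges  | 3          
Le Guin | 0          
Orwell  | 3          
Tolkien | 1          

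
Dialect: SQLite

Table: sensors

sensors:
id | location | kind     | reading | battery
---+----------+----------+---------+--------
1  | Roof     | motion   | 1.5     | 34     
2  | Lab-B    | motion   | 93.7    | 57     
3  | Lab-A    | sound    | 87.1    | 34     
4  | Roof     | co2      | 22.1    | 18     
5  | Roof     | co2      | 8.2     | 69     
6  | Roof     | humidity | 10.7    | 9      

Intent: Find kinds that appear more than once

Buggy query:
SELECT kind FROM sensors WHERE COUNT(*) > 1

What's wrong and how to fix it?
Bug: WHERE can't reference COUNT(*); aggregates are computed after WHERE

Fix: GROUP BY kind, then filter groups with HAVING COUNT(*) > 1

Corrected query:
SELECT kind FROM sensors GROUP BY kind HAVING COUNT(*) > 1

Result:
kind  
------
co2   
motion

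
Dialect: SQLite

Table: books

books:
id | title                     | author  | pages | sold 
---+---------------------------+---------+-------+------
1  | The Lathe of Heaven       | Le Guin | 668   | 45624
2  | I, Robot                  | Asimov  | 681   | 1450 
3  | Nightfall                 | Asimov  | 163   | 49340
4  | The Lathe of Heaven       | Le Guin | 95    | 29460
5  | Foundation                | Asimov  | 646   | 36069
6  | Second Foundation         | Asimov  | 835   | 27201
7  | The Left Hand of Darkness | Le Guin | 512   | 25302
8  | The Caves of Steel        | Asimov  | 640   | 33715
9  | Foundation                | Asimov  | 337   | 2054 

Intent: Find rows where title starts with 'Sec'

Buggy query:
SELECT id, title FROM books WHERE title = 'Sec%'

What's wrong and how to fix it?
Bug: Wildcards only work with LIKE; '=' treats '%' as a literal character

Fix: Replace '=' with LIKE so 'Sec%' is treated as a pattern

Corrected query:
SELECT id, title FROM books WHERE title LIKE 'Sec%'

Result:
id | title            
---+------------------
6  | Second Foundation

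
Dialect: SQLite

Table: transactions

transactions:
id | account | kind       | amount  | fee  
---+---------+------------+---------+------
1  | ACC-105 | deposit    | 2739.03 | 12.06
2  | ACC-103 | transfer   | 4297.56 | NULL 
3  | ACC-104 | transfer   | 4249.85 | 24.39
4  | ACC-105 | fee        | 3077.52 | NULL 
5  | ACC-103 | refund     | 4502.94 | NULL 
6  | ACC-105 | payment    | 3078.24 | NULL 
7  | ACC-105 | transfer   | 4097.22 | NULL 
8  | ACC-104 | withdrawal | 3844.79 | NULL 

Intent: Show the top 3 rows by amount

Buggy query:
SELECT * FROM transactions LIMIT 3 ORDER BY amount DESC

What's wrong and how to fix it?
Bug: ORDER BY cannot follow LIMIT; LIMIT is the final clause

Fix: Sort with ORDER BY, then apply LIMIT

Corrected query:
SELECT * FROM transactions ORDER BY amount DESC LIMIT 3

Result:
id | account | kind     | amount  | fee  
---+---------+----------+---------+------
5  | ACC-103 | refund   | 4502.94 | NULL 
2  | ACC-103 | transfer | 4297.56 | NULL 
3  | ACC-104 | transfer | 4249.85 | 24.39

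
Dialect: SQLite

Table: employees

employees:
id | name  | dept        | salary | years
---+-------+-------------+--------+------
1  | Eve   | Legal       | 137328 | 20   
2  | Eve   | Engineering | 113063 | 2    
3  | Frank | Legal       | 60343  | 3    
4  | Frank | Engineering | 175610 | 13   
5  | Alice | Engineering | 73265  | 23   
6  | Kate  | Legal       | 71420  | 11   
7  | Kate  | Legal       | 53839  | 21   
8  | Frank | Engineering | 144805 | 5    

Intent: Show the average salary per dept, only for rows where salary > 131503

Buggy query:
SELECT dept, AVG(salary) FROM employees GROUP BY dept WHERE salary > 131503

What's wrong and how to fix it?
Bug: Row-level WHERE must come before GROUP BY in the clause order

Fix: Place WHERE between FROM and GROUP BY

Corrected query:
SELECT dept, AVG(salary) FROM employees WHERE salary > 131503 GROUP BY dept

Result:
dept        | AVG(salary)
------------+------------
Engineering | 160207.5   
Legal       | 137328     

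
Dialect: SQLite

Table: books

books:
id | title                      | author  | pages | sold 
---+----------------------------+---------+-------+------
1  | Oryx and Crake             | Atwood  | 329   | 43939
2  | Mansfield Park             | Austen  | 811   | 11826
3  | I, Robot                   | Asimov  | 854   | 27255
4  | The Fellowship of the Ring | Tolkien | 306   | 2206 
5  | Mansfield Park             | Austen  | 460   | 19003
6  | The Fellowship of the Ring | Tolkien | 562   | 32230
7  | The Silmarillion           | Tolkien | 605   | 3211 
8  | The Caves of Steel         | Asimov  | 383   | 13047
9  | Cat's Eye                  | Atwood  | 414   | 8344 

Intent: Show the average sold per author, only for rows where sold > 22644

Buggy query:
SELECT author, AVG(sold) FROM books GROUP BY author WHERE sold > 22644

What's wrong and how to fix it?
Bug: Row-level WHERE must come before GROUP BY in the clause order

Fix: Move the WHERE clause before GROUP BY

Corrected query:
SELECT author, AVG(sold) FROM books WHERE sold > 22644 GROUP BY author

Result:
author  | AVG(sold)
--------+----------
Asimov  | 27255    
Atwood  | 43939    
Tolkien | 32230    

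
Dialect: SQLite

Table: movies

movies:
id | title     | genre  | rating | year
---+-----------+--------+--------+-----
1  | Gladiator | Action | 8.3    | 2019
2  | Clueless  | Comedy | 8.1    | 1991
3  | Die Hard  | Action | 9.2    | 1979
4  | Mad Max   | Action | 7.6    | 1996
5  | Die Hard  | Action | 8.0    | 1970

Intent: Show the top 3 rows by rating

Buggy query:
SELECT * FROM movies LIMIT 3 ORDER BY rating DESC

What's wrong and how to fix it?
Bug: LIMIT must come after ORDER BY

Fix: Swap the clauses: ORDER BY first, then LIMIT

Corrected query:
SELECT * FROM movies ORDER BY rating DESC LIMIT 3

Result:
id | title     | genre  | rating | year
---+-----------+--------+--------+-----
3  | Die Hard  | Action | 9.2    | 1979
1  | Gladiator | Action | 8.3    | 2019
2  | Clueless  | Comedy | 8.1    | 1991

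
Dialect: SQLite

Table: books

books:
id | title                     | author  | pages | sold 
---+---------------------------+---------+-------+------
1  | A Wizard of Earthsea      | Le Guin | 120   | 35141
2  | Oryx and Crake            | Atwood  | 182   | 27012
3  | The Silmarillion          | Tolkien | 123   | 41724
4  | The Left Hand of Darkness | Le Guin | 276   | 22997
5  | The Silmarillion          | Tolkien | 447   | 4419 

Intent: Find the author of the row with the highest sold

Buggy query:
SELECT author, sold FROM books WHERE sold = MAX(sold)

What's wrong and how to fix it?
Bug: WHERE is evaluated per row; an aggregate over the whole table isn't defined there

Fix: Use a subquery: WHERE sold = (SELECT MAX(sold) FROM books)

Corrected query:
SELECT author, sold FROM books WHERE sold = (SELECT MAX(sold) FROM books)

Result:
author  | sold 
--------+------
Tolkien | 41724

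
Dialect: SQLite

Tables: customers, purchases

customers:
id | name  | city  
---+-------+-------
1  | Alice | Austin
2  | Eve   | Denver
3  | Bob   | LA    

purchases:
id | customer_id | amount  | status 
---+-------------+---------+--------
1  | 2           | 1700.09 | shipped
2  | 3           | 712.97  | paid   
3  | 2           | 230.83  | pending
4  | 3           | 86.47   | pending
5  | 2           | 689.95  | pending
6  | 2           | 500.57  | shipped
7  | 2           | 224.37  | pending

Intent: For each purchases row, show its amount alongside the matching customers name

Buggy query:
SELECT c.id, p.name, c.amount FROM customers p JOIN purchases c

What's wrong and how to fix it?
Bug: JOIN with no ON clause produces a cartesian product; every purchases row pairs with every customers row

Fix: Add ON c.customer_id = p.id to the JOIN

Corrected query:
SELECT c.id, p.name, c.amount FROM customers p JOIN purchases c ON c.customer_id = p.id

Result:
id | name | amount 
---+------+--------
1  | Eve  | 1700.09
2  | Bob  | 712.97 
3  | Eve  | 230.83 
4  | Bob  | 86.47  
5  | Eve  | 689.95 
6  | Eve  | 500.57 
7  | Eve  | 224.37 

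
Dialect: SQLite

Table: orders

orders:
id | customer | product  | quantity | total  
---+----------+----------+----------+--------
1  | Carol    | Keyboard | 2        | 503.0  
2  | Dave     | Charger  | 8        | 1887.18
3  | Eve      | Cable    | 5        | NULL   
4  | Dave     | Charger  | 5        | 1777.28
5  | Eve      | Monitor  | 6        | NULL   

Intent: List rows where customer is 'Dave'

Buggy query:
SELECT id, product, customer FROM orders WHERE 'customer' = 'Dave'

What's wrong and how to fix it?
Bug: 'customer' in single quotes is a string literal, not the column; the comparison is literal-vs-literal and never true

Fix: Remove the quotes around the column name (or use double quotes for an identifier)

Corrected query:
SELECT id, product, customer FROM orders WHERE customer = 'Dave'

Result:
id | product | customer
---+---------+---------
2  | Charger | Dave    
4  | Charger | Dave    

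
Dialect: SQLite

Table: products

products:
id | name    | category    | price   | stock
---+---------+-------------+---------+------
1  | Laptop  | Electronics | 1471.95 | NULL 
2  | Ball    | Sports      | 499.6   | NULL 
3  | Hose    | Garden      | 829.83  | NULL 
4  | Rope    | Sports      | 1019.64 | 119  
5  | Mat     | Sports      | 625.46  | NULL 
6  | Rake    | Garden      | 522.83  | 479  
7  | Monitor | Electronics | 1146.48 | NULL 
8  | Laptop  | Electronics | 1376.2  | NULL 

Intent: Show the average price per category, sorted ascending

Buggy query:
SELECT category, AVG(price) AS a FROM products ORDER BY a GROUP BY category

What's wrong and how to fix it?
Bug: ORDER BY appears before GROUP BY; SQL clause order requires GROUP BY first

Fix: Reorder: SELECT … FROM … GROUP BY … ORDER BY …

Corrected query:
SELECT category, AVG(price) AS a FROM products GROUP BY category ORDER BY a

Result:
category    | a          
------------+------------
Garden      | 676.33     
Sports      | 714.9      
Electronics | 1331.543333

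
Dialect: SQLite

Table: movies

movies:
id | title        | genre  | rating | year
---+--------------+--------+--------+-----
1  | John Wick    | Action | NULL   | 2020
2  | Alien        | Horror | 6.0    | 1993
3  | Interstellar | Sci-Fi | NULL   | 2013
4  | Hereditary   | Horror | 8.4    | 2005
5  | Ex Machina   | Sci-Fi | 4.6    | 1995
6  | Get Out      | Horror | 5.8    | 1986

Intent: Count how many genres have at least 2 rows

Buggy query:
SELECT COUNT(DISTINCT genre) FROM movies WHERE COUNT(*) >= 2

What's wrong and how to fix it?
Bug: WHERE filters individual rows, not groups, so a group-level COUNT is invalid there

Fix: Group first with HAVING COUNT(*) >= 2, then COUNT the resulting groups

Corrected query:
SELECT COUNT(*) FROM (SELECT genre FROM movies GROUP BY genre HAVING COUNT(*) >= 2)

Result:
COUNT(*)
--------
2       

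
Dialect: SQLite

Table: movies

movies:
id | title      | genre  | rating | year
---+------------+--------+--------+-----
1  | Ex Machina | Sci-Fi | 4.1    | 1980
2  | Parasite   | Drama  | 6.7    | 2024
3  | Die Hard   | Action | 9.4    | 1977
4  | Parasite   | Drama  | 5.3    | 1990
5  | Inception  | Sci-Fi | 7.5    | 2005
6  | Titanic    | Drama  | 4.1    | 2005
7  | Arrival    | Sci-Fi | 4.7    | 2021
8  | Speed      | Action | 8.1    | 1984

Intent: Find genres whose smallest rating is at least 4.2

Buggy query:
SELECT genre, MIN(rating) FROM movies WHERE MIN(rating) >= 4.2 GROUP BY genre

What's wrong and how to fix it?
Bug: MIN() in WHERE is a misuse of aggregate

Fix: Replace WHERE with HAVING after the GROUP BY

Corrected query:
SELECT genre, MIN(rating) FROM movies GROUP BY genre HAVING MIN(rating) >= 4.2

Result:
genre  | MIN(rating)
-------+------------
Action | 8.1        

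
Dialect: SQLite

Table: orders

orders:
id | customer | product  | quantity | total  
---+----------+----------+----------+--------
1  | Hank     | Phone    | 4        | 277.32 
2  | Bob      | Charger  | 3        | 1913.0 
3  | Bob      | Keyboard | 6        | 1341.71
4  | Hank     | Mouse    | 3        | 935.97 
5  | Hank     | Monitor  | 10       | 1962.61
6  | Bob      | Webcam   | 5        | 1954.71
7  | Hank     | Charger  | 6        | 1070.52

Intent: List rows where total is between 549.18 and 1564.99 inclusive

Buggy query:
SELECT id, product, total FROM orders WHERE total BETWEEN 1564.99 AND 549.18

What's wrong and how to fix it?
Bug: The bounds are reversed; BETWEEN a AND b requires a <= b to match anything

Fix: Swap the bounds so the smaller value comes first

Corrected query:
SELECT id, product, total FROM orders WHERE total BETWEEN 549.18 AND 1564.99

Result:
id | product  | total  
---+----------+--------
3  | Keyboard | 1341.71
4  | Mouse    | 935.97 
7  | Charger  | 1070.52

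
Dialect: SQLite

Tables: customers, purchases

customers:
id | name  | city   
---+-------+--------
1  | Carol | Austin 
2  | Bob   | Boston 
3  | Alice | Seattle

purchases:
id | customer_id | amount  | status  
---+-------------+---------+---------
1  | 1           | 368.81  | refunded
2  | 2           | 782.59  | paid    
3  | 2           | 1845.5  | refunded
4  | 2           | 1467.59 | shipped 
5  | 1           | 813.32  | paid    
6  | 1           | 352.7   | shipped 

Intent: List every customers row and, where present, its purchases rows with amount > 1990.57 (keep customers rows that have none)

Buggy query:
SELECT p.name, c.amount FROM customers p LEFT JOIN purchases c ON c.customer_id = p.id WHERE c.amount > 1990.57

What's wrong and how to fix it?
Bug: Filtering c.amount in WHERE discards the NULL rows produced by LEFT JOIN, turning it into an inner join

Fix: Put 'c.amount > 1990.57' in the JOIN's ON clause instead of WHERE

Corrected query:
SELECT p.name, c.amount FROM customers p LEFT JOIN purchases c ON c.customer_id = p.id AND c.amount > 1990.57

Result:
name  | amount
------+-------
Carol | NULL  
Bob   | NULL  
Alice | NULL  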